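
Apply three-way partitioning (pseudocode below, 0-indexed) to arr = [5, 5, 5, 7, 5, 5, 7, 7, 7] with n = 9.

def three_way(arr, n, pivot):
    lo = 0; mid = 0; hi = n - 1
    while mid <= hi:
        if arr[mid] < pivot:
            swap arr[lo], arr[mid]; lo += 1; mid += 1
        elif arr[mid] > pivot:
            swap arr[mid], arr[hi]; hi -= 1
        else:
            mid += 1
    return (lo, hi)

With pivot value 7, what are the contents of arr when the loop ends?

lo=0 mid=0 hi=8
5<7: swap(0,0), lo=1 mid=1 ⇒ [5, 5, 5, 7, 5, 5, 7, 7, 7]
5<7: swap(1,1), lo=2 mid=2 ⇒ [5, 5, 5, 7, 5, 5, 7, 7, 7]
5<7: swap(2,2), lo=3 mid=3 ⇒ [5, 5, 5, 7, 5, 5, 7, 7, 7]
7=7: mid=4
5<7: swap(3,4), lo=4 mid=5 ⇒ [5, 5, 5, 5, 7, 5, 7, 7, 7]
5<7: swap(4,5), lo=5 mid=6 ⇒ [5, 5, 5, 5, 5, 7, 7, 7, 7]
7=7: mid=7
7=7: mid=8
7=7: mid=9
done. lo=5 hi=8; arr=[5, 5, 5, 5, 5, 7, 7, 7, 7]

[5, 5, 5, 5, 5, 7, 7, 7, 7]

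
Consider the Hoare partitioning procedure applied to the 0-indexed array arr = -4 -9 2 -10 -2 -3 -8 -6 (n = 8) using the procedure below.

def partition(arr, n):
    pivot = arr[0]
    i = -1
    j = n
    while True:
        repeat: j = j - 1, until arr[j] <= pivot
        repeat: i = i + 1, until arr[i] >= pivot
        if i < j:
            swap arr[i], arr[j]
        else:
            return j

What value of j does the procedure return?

pivot = arr[0] = -4; i = -1, j = 8
j→7 (arr[7]=-6≤-4), i→0 (arr[0]=-4≥-4); i<j, swap → -6 -9 2 -10 -2 -3 -8 -4
j→6 (arr[6]=-8≤-4), i→2 (arr[2]=2≥-4); i<j, swap → -6 -9 -8 -10 -2 -3 2 -4
j→3, i→4; i≥j, return j=3. arr = -6 -9 -8 -10 -2 -3 2 -4

3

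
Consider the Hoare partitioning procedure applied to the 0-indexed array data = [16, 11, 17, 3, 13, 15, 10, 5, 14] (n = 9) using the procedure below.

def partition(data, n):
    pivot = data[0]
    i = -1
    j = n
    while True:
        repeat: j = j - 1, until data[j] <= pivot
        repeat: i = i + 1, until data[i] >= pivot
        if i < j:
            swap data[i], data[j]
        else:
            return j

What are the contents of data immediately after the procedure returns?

[14, 11, 5, 3, 13, 15, 10, 17, 16]

pivot=16
j stops at 8 (14), i stops at 0 (16); swap ⇒ [14, 11, 17, 3, 13, 15, 10, 5, 16]
j stops at 7 (5), i stops at 2 (17); swap ⇒ [14, 11, 5, 3, 13, 15, 10, 17, 16]
j stops at 6, i stops at 7; i≥j ⇒ return 6. data=[14, 11, 5, 3, 13, 15, 10, 17, 16]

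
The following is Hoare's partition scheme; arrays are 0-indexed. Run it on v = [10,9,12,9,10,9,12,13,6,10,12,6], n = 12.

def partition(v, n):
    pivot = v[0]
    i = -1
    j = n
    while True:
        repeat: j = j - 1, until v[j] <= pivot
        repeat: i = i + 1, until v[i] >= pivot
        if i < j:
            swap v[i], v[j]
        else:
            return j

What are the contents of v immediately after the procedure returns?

[6,9,10,9,6,9,12,13,10,12,12,10]

pivot = v[0] = 10; i = -1, j = 12
j→11 (v[11]=6≤10), i→0 (v[0]=10≥10); i<j, swap → [6,9,12,9,10,9,12,13,6,10,12,10]
j→9 (v[9]=10≤10), i→2 (v[2]=12≥10); i<j, swap → [6,9,10,9,10,9,12,13,6,12,12,10]
j→8 (v[8]=6≤10), i→4 (v[4]=10≥10); i<j, swap → [6,9,10,9,6,9,12,13,10,12,12,10]
j→5, i→6; i≥j, return j=5. v = [6,9,10,9,6,9,12,13,10,12,12,10]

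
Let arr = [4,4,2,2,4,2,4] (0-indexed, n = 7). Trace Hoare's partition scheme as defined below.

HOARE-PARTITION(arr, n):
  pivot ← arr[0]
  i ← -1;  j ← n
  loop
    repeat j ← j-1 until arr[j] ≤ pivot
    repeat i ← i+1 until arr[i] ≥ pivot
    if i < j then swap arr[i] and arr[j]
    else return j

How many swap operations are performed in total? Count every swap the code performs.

pivot=4
j stops at 6 (4), i stops at 0 (4); swap ⇒ [4,4,2,2,4,2,4]
j stops at 5 (2), i stops at 1 (4); swap ⇒ [4,2,2,2,4,4,4]
j stops at 4, i stops at 4; i≥j ⇒ return 4. arr=[4,2,2,2,4,4,4]

2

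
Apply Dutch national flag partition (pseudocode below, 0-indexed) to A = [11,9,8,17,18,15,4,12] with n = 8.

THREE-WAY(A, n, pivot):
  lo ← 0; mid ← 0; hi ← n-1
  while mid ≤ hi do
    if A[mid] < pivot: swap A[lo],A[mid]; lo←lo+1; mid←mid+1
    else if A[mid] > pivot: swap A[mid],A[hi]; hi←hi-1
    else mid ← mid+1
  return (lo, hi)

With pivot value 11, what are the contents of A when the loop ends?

[9,8,4,11,15,18,12,17]

lo=0 mid=0 hi=7
11=11: mid=1
9<11: swap(0,1), lo=1 mid=2 ⇒ [9,11,8,17,18,15,4,12]
8<11: swap(1,2), lo=2 mid=3 ⇒ [9,8,11,17,18,15,4,12]
17>11: swap(3,7), hi=6 ⇒ [9,8,11,12,18,15,4,17]
12>11: swap(3,6), hi=5 ⇒ [9,8,11,4,18,15,12,17]
4<11: swap(2,3), lo=3 mid=4 ⇒ [9,8,4,11,18,15,12,17]
18>11: swap(4,5), hi=4 ⇒ [9,8,4,11,15,18,12,17]
15>11: swap(4,4), hi=3 ⇒ [9,8,4,11,15,18,12,17]
done. lo=3 hi=3; A=[9,8,4,11,15,18,12,17]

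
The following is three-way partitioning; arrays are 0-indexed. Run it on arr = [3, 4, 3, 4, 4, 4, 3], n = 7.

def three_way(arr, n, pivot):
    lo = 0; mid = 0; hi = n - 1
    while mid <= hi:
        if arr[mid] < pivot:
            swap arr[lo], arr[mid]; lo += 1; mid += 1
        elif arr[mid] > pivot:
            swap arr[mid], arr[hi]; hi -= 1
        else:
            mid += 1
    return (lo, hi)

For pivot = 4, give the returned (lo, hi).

pivot = 4; lo=0, mid=0, hi=6
arr[mid]=3<4: swap arr[0],arr[0]; lo=1,mid=1 → [3, 4, 3, 4, 4, 4, 3]
arr[mid]=4=4: mid=2
arr[mid]=3<4: swap arr[1],arr[2]; lo=2,mid=3 → [3, 3, 4, 4, 4, 4, 3]
arr[mid]=4=4: mid=4
arr[mid]=4=4: mid=5
arr[mid]=4=4: mid=6
arr[mid]=3<4: swap arr[2],arr[6]; lo=3,mid=7 → [3, 3, 3, 4, 4, 4, 4]
end: lo=3, hi=6; arr = [3, 3, 3, 4, 4, 4, 4]

(3, 6)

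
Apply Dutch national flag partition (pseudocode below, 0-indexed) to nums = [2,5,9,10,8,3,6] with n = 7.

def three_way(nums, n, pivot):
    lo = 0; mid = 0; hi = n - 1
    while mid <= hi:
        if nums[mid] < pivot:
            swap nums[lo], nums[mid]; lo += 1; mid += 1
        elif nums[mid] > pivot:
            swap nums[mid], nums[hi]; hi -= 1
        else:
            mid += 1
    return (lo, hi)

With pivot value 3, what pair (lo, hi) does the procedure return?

(1, 1)

pivot = 3; lo=0, mid=0, hi=6
nums[mid]=2<3: swap nums[0],nums[0]; lo=1,mid=1 → [2,5,9,10,8,3,6]
nums[mid]=5>3: swap nums[1],nums[6]; hi=5 → [2,6,9,10,8,3,5]
nums[mid]=6>3: swap nums[1],nums[5]; hi=4 → [2,3,9,10,8,6,5]
nums[mid]=3=3: mid=2
nums[mid]=9>3: swap nums[2],nums[4]; hi=3 → [2,3,8,10,9,6,5]
nums[mid]=8>3: swap nums[2],nums[3]; hi=2 → [2,3,10,8,9,6,5]
nums[mid]=10>3: swap nums[2],nums[2]; hi=1 → [2,3,10,8,9,6,5]
end: lo=1, hi=1; nums = [2,3,10,8,9,6,5]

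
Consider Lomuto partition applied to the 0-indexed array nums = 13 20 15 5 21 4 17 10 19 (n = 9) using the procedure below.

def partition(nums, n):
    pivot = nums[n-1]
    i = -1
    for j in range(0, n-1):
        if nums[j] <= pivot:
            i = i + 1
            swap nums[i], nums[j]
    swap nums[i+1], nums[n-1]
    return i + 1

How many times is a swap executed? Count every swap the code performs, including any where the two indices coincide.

pivot=19, i=-1
j=0: 13≤19, i=0, swap(0,0) ⇒ 13 20 15 5 21 4 17 10 19
j=1: 20>19, skip
j=2: 15≤19, i=1, swap(1,2) ⇒ 13 15 20 5 21 4 17 10 19
j=3: 5≤19, i=2, swap(2,3) ⇒ 13 15 5 20 21 4 17 10 19
j=4: 21>19, skip
j=5: 4≤19, i=3, swap(3,5) ⇒ 13 15 5 4 21 20 17 10 19
j=6: 17≤19, i=4, swap(4,6) ⇒ 13 15 5 4 17 20 21 10 19
j=7: 10≤19, i=5, swap(5,7) ⇒ 13 15 5 4 17 10 21 20 19
swap(6,8) ⇒ 13 15 5 4 17 10 19 20 21; return 6

7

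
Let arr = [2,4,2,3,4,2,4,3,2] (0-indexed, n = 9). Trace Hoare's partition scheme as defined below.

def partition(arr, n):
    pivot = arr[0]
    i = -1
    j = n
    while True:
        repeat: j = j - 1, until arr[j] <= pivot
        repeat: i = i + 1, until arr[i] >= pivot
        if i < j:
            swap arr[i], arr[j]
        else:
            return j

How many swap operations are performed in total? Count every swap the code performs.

pivot = arr[0] = 2; i = -1, j = 9
j→8 (arr[8]=2≤2), i→0 (arr[0]=2≥2); i<j, swap → [2,4,2,3,4,2,4,3,2]
j→5 (arr[5]=2≤2), i→1 (arr[1]=4≥2); i<j, swap → [2,2,2,3,4,4,4,3,2]
j→2, i→2; i≥j, return j=2. arr = [2,2,2,3,4,4,4,3,2]

2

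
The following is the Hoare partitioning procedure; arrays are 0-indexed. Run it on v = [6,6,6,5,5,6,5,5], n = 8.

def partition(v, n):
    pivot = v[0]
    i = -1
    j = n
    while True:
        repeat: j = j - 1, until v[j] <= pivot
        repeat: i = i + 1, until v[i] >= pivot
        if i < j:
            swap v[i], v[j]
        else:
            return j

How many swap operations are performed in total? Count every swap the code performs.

3

pivot = v[0] = 6; i = -1, j = 8
j→7 (v[7]=5≤6), i→0 (v[0]=6≥6); i<j, swap → [5,6,6,5,5,6,5,6]
j→6 (v[6]=5≤6), i→1 (v[1]=6≥6); i<j, swap → [5,5,6,5,5,6,6,6]
j→5 (v[5]=6≤6), i→2 (v[2]=6≥6); i<j, swap → [5,5,6,5,5,6,6,6]
j→4, i→5; i≥j, return j=4. v = [5,5,6,5,5,6,6,6]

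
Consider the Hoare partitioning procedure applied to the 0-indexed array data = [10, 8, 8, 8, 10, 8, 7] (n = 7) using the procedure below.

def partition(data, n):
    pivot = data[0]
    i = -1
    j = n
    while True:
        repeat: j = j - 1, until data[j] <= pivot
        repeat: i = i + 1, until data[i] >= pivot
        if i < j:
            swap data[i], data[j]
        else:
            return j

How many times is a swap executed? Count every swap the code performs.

2

pivot = data[0] = 10; i = -1, j = 7
j→6 (data[6]=7≤10), i→0 (data[0]=10≥10); i<j, swap → [7, 8, 8, 8, 10, 8, 10]
j→5 (data[5]=8≤10), i→4 (data[4]=10≥10); i<j, swap → [7, 8, 8, 8, 8, 10, 10]
j→4, i→5; i≥j, return j=4. data = [7, 8, 8, 8, 8, 10, 10]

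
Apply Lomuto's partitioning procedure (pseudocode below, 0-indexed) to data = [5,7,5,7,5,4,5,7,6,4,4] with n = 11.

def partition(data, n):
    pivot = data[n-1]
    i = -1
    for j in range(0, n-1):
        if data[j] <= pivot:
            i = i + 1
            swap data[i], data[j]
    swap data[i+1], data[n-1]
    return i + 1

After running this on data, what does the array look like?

[4,4,4,7,5,5,5,7,6,7,5]

pivot=4, i=-1
j=0: 5>4, skip
j=1: 7>4, skip
j=2: 5>4, skip
j=3: 7>4, skip
j=4: 5>4, skip
j=5: 4≤4, i=0, swap(0,5) ⇒ [4,7,5,7,5,5,5,7,6,4,4]
j=6: 5>4, skip
j=7: 7>4, skip
j=8: 6>4, skip
j=9: 4≤4, i=1, swap(1,9) ⇒ [4,4,5,7,5,5,5,7,6,7,4]
swap(2,10) ⇒ [4,4,4,7,5,5,5,7,6,7,5]; return 2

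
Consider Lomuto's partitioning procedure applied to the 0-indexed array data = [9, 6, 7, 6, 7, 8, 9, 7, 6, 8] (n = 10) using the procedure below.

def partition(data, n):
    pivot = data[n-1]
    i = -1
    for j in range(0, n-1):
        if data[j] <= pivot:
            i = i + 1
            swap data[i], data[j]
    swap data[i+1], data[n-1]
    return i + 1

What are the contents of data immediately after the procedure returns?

[6, 7, 6, 7, 8, 7, 6, 8, 9, 9]

pivot = data[9] = 8; i = -1
j=0: data[0]=9 > 8 → no swap
j=1: data[1]=6 ≤ 8 → i=0, swap data[0],data[1] → [6, 9, 7, 6, 7, 8, 9, 7, 6, 8]
j=2: data[2]=7 ≤ 8 → i=1, swap data[1],data[2] → [6, 7, 9, 6, 7, 8, 9, 7, 6, 8]
j=3: data[3]=6 ≤ 8 → i=2, swap data[2],data[3] → [6, 7, 6, 9, 7, 8, 9, 7, 6, 8]
j=4: data[4]=7 ≤ 8 → i=3, swap data[3],data[4] → [6, 7, 6, 7, 9, 8, 9, 7, 6, 8]
j=5: data[5]=8 ≤ 8 → i=4, swap data[4],data[5] → [6, 7, 6, 7, 8, 9, 9, 7, 6, 8]
j=6: data[6]=9 > 8 → no swap
j=7: data[7]=7 ≤ 8 → i=5, swap data[5],data[7] → [6, 7, 6, 7, 8, 7, 9, 9, 6, 8]
j=8: data[8]=6 ≤ 8 → i=6, swap data[6],data[8] → [6, 7, 6, 7, 8, 7, 6, 9, 9, 8]
final swap data[7],data[9] → [6, 7, 6, 7, 8, 7, 6, 8, 9, 9]; return 7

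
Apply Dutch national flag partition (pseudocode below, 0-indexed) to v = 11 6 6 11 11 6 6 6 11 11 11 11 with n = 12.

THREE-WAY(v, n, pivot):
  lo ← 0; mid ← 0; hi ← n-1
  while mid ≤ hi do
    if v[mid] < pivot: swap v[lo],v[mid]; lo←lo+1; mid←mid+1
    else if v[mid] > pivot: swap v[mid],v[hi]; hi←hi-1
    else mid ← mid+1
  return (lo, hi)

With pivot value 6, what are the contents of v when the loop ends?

lo=0 mid=0 hi=11
11>6: swap(0,11), hi=10 ⇒ 11 6 6 11 11 6 6 6 11 11 11 11
11>6: swap(0,10), hi=9 ⇒ 11 6 6 11 11 6 6 6 11 11 11 11
11>6: swap(0,9), hi=8 ⇒ 11 6 6 11 11 6 6 6 11 11 11 11
11>6: swap(0,8), hi=7 ⇒ 11 6 6 11 11 6 6 6 11 11 11 11
11>6: swap(0,7), hi=6 ⇒ 6 6 6 11 11 6 6 11 11 11 11 11
6=6: mid=1
6=6: mid=2
6=6: mid=3
11>6: swap(3,6), hi=5 ⇒ 6 6 6 6 11 6 11 11 11 11 11 11
6=6: mid=4
11>6: swap(4,5), hi=4 ⇒ 6 6 6 6 6 11 11 11 11 11 11 11
6=6: mid=5
done. lo=0 hi=4; v=6 6 6 6 6 11 11 11 11 11 11 11

6 6 6 6 6 11 11 11 11 11 11 11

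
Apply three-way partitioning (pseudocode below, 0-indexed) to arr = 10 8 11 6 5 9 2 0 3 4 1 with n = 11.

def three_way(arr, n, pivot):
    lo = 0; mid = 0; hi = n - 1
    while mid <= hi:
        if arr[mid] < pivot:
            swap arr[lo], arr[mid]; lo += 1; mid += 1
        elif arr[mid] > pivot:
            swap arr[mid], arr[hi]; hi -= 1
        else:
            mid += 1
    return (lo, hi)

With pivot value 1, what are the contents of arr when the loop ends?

0 1 6 5 9 2 11 3 4 8 10

lo=0 mid=0 hi=10
10>1: swap(0,10), hi=9 ⇒ 1 8 11 6 5 9 2 0 3 4 10
1=1: mid=1
8>1: swap(1,9), hi=8 ⇒ 1 4 11 6 5 9 2 0 3 8 10
4>1: swap(1,8), hi=7 ⇒ 1 3 11 6 5 9 2 0 4 8 10
3>1: swap(1,7), hi=6 ⇒ 1 0 11 6 5 9 2 3 4 8 10
0<1: swap(0,1), lo=1 mid=2 ⇒ 0 1 11 6 5 9 2 3 4 8 10
11>1: swap(2,6), hi=5 ⇒ 0 1 2 6 5 9 11 3 4 8 10
2>1: swap(2,5), hi=4 ⇒ 0 1 9 6 5 2 11 3 4 8 10
9>1: swap(2,4), hi=3 ⇒ 0 1 5 6 9 2 11 3 4 8 10
5>1: swap(2,3), hi=2 ⇒ 0 1 6 5 9 2 11 3 4 8 10
6>1: swap(2,2), hi=1 ⇒ 0 1 6 5 9 2 11 3 4 8 10
done. lo=1 hi=1; arr=0 1 6 5 9 2 11 3 4 8 10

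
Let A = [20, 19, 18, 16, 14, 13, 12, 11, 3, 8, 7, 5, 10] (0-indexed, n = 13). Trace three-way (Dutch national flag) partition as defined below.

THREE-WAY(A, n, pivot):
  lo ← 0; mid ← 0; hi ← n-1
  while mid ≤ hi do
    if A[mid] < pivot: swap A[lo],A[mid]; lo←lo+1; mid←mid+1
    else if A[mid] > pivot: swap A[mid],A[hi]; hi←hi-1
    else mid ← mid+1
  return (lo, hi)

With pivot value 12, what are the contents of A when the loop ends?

lo=0 mid=0 hi=12
20>12: swap(0,12), hi=11 ⇒ [10, 19, 18, 16, 14, 13, 12, 11, 3, 8, 7, 5, 20]
10<12: swap(0,0), lo=1 mid=1 ⇒ [10, 19, 18, 16, 14, 13, 12, 11, 3, 8, 7, 5, 20]
19>12: swap(1,11), hi=10 ⇒ [10, 5, 18, 16, 14, 13, 12, 11, 3, 8, 7, 19, 20]
5<12: swap(1,1), lo=2 mid=2 ⇒ [10, 5, 18, 16, 14, 13, 12, 11, 3, 8, 7, 19, 20]
18>12: swap(2,10), hi=9 ⇒ [10, 5, 7, 16, 14, 13, 12, 11, 3, 8, 18, 19, 20]
7<12: swap(2,2), lo=3 mid=3 ⇒ [10, 5, 7, 16, 14, 13, 12, 11, 3, 8, 18, 19, 20]
16>12: swap(3,9), hi=8 ⇒ [10, 5, 7, 8, 14, 13, 12, 11, 3, 16, 18, 19, 20]
8<12: swap(3,3), lo=4 mid=4 ⇒ [10, 5, 7, 8, 14, 13, 12, 11, 3, 16, 18, 19, 20]
14>12: swap(4,8), hi=7 ⇒ [10, 5, 7, 8, 3, 13, 12, 11, 14, 16, 18, 19, 20]
3<12: swap(4,4), lo=5 mid=5 ⇒ [10, 5, 7, 8, 3, 13, 12, 11, 14, 16, 18, 19, 20]
13>12: swap(5,7), hi=6 ⇒ [10, 5, 7, 8, 3, 11, 12, 13, 14, 16, 18, 19, 20]
11<12: swap(5,5), lo=6 mid=6 ⇒ [10, 5, 7, 8, 3, 11, 12, 13, 14, 16, 18, 19, 20]
12=12: mid=7
done. lo=6 hi=6; A=[10, 5, 7, 8, 3, 11, 12, 13, 14, 16, 18, 19, 20]

[10, 5, 7, 8, 3, 11, 12, 13, 14, 16, 18, 19, 20]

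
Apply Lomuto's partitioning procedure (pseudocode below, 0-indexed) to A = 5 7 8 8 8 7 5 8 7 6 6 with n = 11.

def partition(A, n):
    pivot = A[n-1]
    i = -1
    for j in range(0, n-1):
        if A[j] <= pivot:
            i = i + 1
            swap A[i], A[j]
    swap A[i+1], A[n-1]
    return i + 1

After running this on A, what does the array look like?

5 5 6 6 8 7 7 8 7 8 8

pivot=6, i=-1
j=0: 5≤6, i=0, swap(0,0) ⇒ 5 7 8 8 8 7 5 8 7 6 6
j=1: 7>6, skip
j=2: 8>6, skip
j=3: 8>6, skip
j=4: 8>6, skip
j=5: 7>6, skip
j=6: 5≤6, i=1, swap(1,6) ⇒ 5 5 8 8 8 7 7 8 7 6 6
j=7: 8>6, skip
j=8: 7>6, skip
j=9: 6≤6, i=2, swap(2,9) ⇒ 5 5 6 8 8 7 7 8 7 8 6
swap(3,10) ⇒ 5 5 6 6 8 7 7 8 7 8 8; return 3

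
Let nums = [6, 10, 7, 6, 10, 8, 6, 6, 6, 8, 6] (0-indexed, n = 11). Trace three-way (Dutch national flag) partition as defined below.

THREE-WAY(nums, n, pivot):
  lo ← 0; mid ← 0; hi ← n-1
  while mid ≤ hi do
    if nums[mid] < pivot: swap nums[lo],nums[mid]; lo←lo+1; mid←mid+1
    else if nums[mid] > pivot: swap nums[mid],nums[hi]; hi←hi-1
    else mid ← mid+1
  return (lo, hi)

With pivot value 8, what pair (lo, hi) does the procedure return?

pivot = 8; lo=0, mid=0, hi=10
nums[mid]=6<8: swap nums[0],nums[0]; lo=1,mid=1 → [6, 10, 7, 6, 10, 8, 6, 6, 6, 8, 6]
nums[mid]=10>8: swap nums[1],nums[10]; hi=9 → [6, 6, 7, 6, 10, 8, 6, 6, 6, 8, 10]
nums[mid]=6<8: swap nums[1],nums[1]; lo=2,mid=2 → [6, 6, 7, 6, 10, 8, 6, 6, 6, 8, 10]
nums[mid]=7<8: swap nums[2],nums[2]; lo=3,mid=3 → [6, 6, 7, 6, 10, 8, 6, 6, 6, 8, 10]
nums[mid]=6<8: swap nums[3],nums[3]; lo=4,mid=4 → [6, 6, 7, 6, 10, 8, 6, 6, 6, 8, 10]
nums[mid]=10>8: swap nums[4],nums[9]; hi=8 → [6, 6, 7, 6, 8, 8, 6, 6, 6, 10, 10]
nums[mid]=8=8: mid=5
nums[mid]=8=8: mid=6
nums[mid]=6<8: swap nums[4],nums[6]; lo=5,mid=7 → [6, 6, 7, 6, 6, 8, 8, 6, 6, 10, 10]
nums[mid]=6<8: swap nums[5],nums[7]; lo=6,mid=8 → [6, 6, 7, 6, 6, 6, 8, 8, 6, 10, 10]
nums[mid]=6<8: swap nums[6],nums[8]; lo=7,mid=9 → [6, 6, 7, 6, 6, 6, 6, 8, 8, 10, 10]
end: lo=7, hi=8; nums = [6, 6, 7, 6, 6, 6, 6, 8, 8, 10, 10]

(7, 8)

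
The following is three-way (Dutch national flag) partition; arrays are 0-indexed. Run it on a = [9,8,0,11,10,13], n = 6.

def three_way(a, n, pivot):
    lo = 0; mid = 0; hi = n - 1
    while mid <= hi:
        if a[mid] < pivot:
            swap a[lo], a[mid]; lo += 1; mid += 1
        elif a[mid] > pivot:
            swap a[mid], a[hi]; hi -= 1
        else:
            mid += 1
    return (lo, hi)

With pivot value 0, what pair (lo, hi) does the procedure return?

pivot = 0; lo=0, mid=0, hi=5
a[mid]=9>0: swap a[0],a[5]; hi=4 → [13,8,0,11,10,9]
a[mid]=13>0: swap a[0],a[4]; hi=3 → [10,8,0,11,13,9]
a[mid]=10>0: swap a[0],a[3]; hi=2 → [11,8,0,10,13,9]
a[mid]=11>0: swap a[0],a[2]; hi=1 → [0,8,11,10,13,9]
a[mid]=0=0: mid=1
a[mid]=8>0: swap a[1],a[1]; hi=0 → [0,8,11,10,13,9]
end: lo=0, hi=0; a = [0,8,11,10,13,9]

(0, 0)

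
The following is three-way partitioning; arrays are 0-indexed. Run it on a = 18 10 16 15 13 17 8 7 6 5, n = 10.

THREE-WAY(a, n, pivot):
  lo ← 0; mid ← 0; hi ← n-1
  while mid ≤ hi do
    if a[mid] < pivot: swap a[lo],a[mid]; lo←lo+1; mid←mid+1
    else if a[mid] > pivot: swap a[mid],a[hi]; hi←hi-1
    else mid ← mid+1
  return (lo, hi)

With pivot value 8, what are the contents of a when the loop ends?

lo=0 mid=0 hi=9
18>8: swap(0,9), hi=8 ⇒ 5 10 16 15 13 17 8 7 6 18
5<8: swap(0,0), lo=1 mid=1 ⇒ 5 10 16 15 13 17 8 7 6 18
10>8: swap(1,8), hi=7 ⇒ 5 6 16 15 13 17 8 7 10 18
6<8: swap(1,1), lo=2 mid=2 ⇒ 5 6 16 15 13 17 8 7 10 18
16>8: swap(2,7), hi=6 ⇒ 5 6 7 15 13 17 8 16 10 18
7<8: swap(2,2), lo=3 mid=3 ⇒ 5 6 7 15 13 17 8 16 10 18
15>8: swap(3,6), hi=5 ⇒ 5 6 7 8 13 17 15 16 10 18
8=8: mid=4
13>8: swap(4,5), hi=4 ⇒ 5 6 7 8 17 13 15 16 10 18
17>8: swap(4,4), hi=3 ⇒ 5 6 7 8 17 13 15 16 10 18
done. lo=3 hi=3; a=5 6 7 8 17 13 15 16 10 18

5 6 7 8 17 13 15 16 10 18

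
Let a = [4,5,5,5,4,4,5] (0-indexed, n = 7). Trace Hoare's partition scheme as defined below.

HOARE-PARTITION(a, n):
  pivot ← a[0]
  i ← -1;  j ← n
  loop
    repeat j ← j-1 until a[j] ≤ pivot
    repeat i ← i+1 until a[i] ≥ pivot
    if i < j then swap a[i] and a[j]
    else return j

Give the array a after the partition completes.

pivot=4
j stops at 5 (4), i stops at 0 (4); swap ⇒ [4,5,5,5,4,4,5]
j stops at 4 (4), i stops at 1 (5); swap ⇒ [4,4,5,5,5,4,5]
j stops at 1, i stops at 2; i≥j ⇒ return 1. a=[4,4,5,5,5,4,5]

[4,4,5,5,5,4,5]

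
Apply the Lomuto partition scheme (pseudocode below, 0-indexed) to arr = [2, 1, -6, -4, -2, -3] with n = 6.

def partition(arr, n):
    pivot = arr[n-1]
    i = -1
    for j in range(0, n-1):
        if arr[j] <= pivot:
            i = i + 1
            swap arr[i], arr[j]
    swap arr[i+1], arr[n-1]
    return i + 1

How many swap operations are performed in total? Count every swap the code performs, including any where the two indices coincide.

3

pivot = arr[5] = -3; i = -1
j=0: arr[0]=2 > -3 → no swap
j=1: arr[1]=1 > -3 → no swap
j=2: arr[2]=-6 ≤ -3 → i=0, swap arr[0],arr[2] → [-6, 1, 2, -4, -2, -3]
j=3: arr[3]=-4 ≤ -3 → i=1, swap arr[1],arr[3] → [-6, -4, 2, 1, -2, -3]
j=4: arr[4]=-2 > -3 → no swap
final swap arr[2],arr[5] → [-6, -4, -3, 1, -2, 2]; return 2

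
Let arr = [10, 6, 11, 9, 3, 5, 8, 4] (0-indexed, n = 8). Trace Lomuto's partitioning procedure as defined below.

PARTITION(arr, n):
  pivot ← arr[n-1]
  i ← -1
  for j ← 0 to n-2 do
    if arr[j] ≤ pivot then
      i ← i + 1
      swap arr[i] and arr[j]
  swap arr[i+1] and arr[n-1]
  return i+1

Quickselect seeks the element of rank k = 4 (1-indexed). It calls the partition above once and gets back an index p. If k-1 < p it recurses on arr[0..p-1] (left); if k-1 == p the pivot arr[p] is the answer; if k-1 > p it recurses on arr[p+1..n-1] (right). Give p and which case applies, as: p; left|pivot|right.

pivot = arr[7] = 4; i = -1
j=0: arr[0]=10 > 4 → no swap
j=1: arr[1]=6 > 4 → no swap
j=2: arr[2]=11 > 4 → no swap
j=3: arr[3]=9 > 4 → no swap
j=4: arr[4]=3 ≤ 4 → i=0, swap arr[0],arr[4] → [3, 6, 11, 9, 10, 5, 8, 4]
j=5: arr[5]=5 > 4 → no swap
j=6: arr[6]=8 > 4 → no swap
final swap arr[1],arr[7] → [3, 4, 11, 9, 10, 5, 8, 6]; return 1
p = 1; k-1 = 3 > 1 ⇒ right

1; right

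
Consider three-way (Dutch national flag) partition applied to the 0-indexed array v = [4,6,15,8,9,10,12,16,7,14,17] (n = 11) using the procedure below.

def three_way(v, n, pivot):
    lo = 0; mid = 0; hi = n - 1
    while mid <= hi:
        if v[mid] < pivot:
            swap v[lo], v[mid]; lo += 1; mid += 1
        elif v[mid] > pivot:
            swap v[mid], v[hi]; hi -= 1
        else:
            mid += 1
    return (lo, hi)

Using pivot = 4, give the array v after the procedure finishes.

[4,15,8,9,10,12,16,7,14,17,6]

lo=0 mid=0 hi=10
4=4: mid=1
6>4: swap(1,10), hi=9 ⇒ [4,17,15,8,9,10,12,16,7,14,6]
17>4: swap(1,9), hi=8 ⇒ [4,14,15,8,9,10,12,16,7,17,6]
14>4: swap(1,8), hi=7 ⇒ [4,7,15,8,9,10,12,16,14,17,6]
7>4: swap(1,7), hi=6 ⇒ [4,16,15,8,9,10,12,7,14,17,6]
16>4: swap(1,6), hi=5 ⇒ [4,12,15,8,9,10,16,7,14,17,6]
12>4: swap(1,5), hi=4 ⇒ [4,10,15,8,9,12,16,7,14,17,6]
10>4: swap(1,4), hi=3 ⇒ [4,9,15,8,10,12,16,7,14,17,6]
9>4: swap(1,3), hi=2 ⇒ [4,8,15,9,10,12,16,7,14,17,6]
8>4: swap(1,2), hi=1 ⇒ [4,15,8,9,10,12,16,7,14,17,6]
15>4: swap(1,1), hi=0 ⇒ [4,15,8,9,10,12,16,7,14,17,6]
done. lo=0 hi=0; v=[4,15,8,9,10,12,16,7,14,17,6]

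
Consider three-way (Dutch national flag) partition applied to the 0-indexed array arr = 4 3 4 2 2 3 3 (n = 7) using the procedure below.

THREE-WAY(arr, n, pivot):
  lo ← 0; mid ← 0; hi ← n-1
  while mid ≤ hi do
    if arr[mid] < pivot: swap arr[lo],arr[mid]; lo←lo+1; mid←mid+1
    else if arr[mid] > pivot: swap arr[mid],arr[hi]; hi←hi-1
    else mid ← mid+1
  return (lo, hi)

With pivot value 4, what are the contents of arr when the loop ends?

pivot = 4; lo=0, mid=0, hi=6
arr[mid]=4=4: mid=1
arr[mid]=3<4: swap arr[0],arr[1]; lo=1,mid=2 → 3 4 4 2 2 3 3
arr[mid]=4=4: mid=3
arr[mid]=2<4: swap arr[1],arr[3]; lo=2,mid=4 → 3 2 4 4 2 3 3
arr[mid]=2<4: swap arr[2],arr[4]; lo=3,mid=5 → 3 2 2 4 4 3 3
arr[mid]=3<4: swap arr[3],arr[5]; lo=4,mid=6 → 3 2 2 3 4 4 3
arr[mid]=3<4: swap arr[4],arr[6]; lo=5,mid=7 → 3 2 2 3 3 4 4
end: lo=5, hi=6; arr = 3 2 2 3 3 4 4

3 2 2 3 3 4 4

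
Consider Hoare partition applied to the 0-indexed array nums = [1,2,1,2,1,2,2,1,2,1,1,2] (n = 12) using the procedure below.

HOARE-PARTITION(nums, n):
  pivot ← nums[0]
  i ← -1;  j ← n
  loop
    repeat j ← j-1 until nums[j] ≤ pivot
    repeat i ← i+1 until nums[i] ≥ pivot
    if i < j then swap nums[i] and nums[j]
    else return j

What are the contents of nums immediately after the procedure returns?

pivot=1
j stops at 10 (1), i stops at 0 (1); swap ⇒ [1,2,1,2,1,2,2,1,2,1,1,2]
j stops at 9 (1), i stops at 1 (2); swap ⇒ [1,1,1,2,1,2,2,1,2,2,1,2]
j stops at 7 (1), i stops at 2 (1); swap ⇒ [1,1,1,2,1,2,2,1,2,2,1,2]
j stops at 4 (1), i stops at 3 (2); swap ⇒ [1,1,1,1,2,2,2,1,2,2,1,2]
j stops at 3, i stops at 4; i≥j ⇒ return 3. nums=[1,1,1,1,2,2,2,1,2,2,1,2]

[1,1,1,1,2,2,2,1,2,2,1,2]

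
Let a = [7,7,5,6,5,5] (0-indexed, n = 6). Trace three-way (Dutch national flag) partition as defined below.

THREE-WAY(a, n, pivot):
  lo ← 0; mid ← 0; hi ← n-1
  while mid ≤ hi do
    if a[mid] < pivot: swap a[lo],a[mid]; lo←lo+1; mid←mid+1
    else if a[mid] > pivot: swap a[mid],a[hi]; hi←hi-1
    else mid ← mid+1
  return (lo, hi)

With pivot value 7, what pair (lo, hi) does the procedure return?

(4, 5)

pivot = 7; lo=0, mid=0, hi=5
a[mid]=7=7: mid=1
a[mid]=7=7: mid=2
a[mid]=5<7: swap a[0],a[2]; lo=1,mid=3 → [5,7,7,6,5,5]
a[mid]=6<7: swap a[1],a[3]; lo=2,mid=4 → [5,6,7,7,5,5]
a[mid]=5<7: swap a[2],a[4]; lo=3,mid=5 → [5,6,5,7,7,5]
a[mid]=5<7: swap a[3],a[5]; lo=4,mid=6 → [5,6,5,5,7,7]
end: lo=4, hi=5; a = [5,6,5,5,7,7]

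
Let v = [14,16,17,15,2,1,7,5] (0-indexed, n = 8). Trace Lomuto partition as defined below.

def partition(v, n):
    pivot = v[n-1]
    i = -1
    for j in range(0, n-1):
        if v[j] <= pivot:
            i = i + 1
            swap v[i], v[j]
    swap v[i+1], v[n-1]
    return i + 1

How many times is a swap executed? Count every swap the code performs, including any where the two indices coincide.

pivot = v[7] = 5; i = -1
j=0: v[0]=14 > 5 → no swap
j=1: v[1]=16 > 5 → no swap
j=2: v[2]=17 > 5 → no swap
j=3: v[3]=15 > 5 → no swap
j=4: v[4]=2 ≤ 5 → i=0, swap v[0],v[4] → [2,16,17,15,14,1,7,5]
j=5: v[5]=1 ≤ 5 → i=1, swap v[1],v[5] → [2,1,17,15,14,16,7,5]
j=6: v[6]=7 > 5 → no swap
final swap v[2],v[7] → [2,1,5,15,14,16,7,17]; return 2

3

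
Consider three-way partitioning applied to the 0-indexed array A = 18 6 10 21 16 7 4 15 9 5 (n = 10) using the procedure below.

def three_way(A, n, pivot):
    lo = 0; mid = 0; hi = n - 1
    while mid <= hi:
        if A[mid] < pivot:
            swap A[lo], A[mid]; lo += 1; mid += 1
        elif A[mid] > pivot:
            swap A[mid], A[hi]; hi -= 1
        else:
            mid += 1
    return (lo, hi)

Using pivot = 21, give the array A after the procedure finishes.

18 6 10 16 7 4 15 9 5 21

lo=0 mid=0 hi=9
18<21: swap(0,0), lo=1 mid=1 ⇒ 18 6 10 21 16 7 4 15 9 5
6<21: swap(1,1), lo=2 mid=2 ⇒ 18 6 10 21 16 7 4 15 9 5
10<21: swap(2,2), lo=3 mid=3 ⇒ 18 6 10 21 16 7 4 15 9 5
21=21: mid=4
16<21: swap(3,4), lo=4 mid=5 ⇒ 18 6 10 16 21 7 4 15 9 5
7<21: swap(4,5), lo=5 mid=6 ⇒ 18 6 10 16 7 21 4 15 9 5
4<21: swap(5,6), lo=6 mid=7 ⇒ 18 6 10 16 7 4 21 15 9 5
15<21: swap(6,7), lo=7 mid=8 ⇒ 18 6 10 16 7 4 15 21 9 5
9<21: swap(7,8), lo=8 mid=9 ⇒ 18 6 10 16 7 4 15 9 21 5
5<21: swap(8,9), lo=9 mid=10 ⇒ 18 6 10 16 7 4 15 9 5 21
done. lo=9 hi=9; A=18 6 10 16 7 4 15 9 5 21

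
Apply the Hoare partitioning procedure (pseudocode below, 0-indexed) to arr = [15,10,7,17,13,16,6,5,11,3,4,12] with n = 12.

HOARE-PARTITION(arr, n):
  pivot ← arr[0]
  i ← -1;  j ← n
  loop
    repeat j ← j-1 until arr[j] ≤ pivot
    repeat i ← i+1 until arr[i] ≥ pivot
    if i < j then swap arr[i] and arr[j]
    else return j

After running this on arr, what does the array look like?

[12,10,7,4,13,3,6,5,11,16,17,15]

pivot = arr[0] = 15; i = -1, j = 12
j→11 (arr[11]=12≤15), i→0 (arr[0]=15≥15); i<j, swap → [12,10,7,17,13,16,6,5,11,3,4,15]
j→10 (arr[10]=4≤15), i→3 (arr[3]=17≥15); i<j, swap → [12,10,7,4,13,16,6,5,11,3,17,15]
j→9 (arr[9]=3≤15), i→5 (arr[5]=16≥15); i<j, swap → [12,10,7,4,13,3,6,5,11,16,17,15]
j→8, i→9; i≥j, return j=8. arr = [12,10,7,4,13,3,6,5,11,16,17,15]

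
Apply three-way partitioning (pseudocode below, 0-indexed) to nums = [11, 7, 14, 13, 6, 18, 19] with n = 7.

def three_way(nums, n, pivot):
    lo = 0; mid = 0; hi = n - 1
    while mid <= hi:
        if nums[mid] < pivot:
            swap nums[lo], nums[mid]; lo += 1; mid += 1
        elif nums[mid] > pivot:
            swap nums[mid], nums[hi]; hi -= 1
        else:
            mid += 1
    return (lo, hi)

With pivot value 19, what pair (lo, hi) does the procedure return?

(6, 6)

lo=0 mid=0 hi=6
11<19: swap(0,0), lo=1 mid=1 ⇒ [11, 7, 14, 13, 6, 18, 19]
7<19: swap(1,1), lo=2 mid=2 ⇒ [11, 7, 14, 13, 6, 18, 19]
14<19: swap(2,2), lo=3 mid=3 ⇒ [11, 7, 14, 13, 6, 18, 19]
13<19: swap(3,3), lo=4 mid=4 ⇒ [11, 7, 14, 13, 6, 18, 19]
6<19: swap(4,4), lo=5 mid=5 ⇒ [11, 7, 14, 13, 6, 18, 19]
18<19: swap(5,5), lo=6 mid=6 ⇒ [11, 7, 14, 13, 6, 18, 19]
19=19: mid=7
done. lo=6 hi=6; nums=[11, 7, 14, 13, 6, 18, 19]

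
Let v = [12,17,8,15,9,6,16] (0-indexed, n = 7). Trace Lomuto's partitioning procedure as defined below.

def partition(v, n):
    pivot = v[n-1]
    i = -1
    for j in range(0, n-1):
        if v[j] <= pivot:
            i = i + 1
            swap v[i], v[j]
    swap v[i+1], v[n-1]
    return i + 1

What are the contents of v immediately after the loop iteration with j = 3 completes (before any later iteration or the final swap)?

pivot=16, i=-1
j=0: 12≤16, i=0, swap(0,0) ⇒ [12,17,8,15,9,6,16]
j=1: 17>16, skip
j=2: 8≤16, i=1, swap(1,2) ⇒ [12,8,17,15,9,6,16]
j=3: 15≤16, i=2, swap(2,3) ⇒ [12,8,15,17,9,6,16]
(after j=3) v = [12,8,15,17,9,6,16]

[12,8,15,17,9,6,16]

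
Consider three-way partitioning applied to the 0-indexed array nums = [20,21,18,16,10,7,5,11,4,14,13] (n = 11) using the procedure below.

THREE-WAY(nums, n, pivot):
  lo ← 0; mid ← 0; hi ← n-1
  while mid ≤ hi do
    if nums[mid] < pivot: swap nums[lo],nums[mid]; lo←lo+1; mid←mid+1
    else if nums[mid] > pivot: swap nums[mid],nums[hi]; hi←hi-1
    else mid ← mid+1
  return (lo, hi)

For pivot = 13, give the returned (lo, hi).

(5, 5)

pivot = 13; lo=0, mid=0, hi=10
nums[mid]=20>13: swap nums[0],nums[10]; hi=9 → [13,21,18,16,10,7,5,11,4,14,20]
nums[mid]=13=13: mid=1
nums[mid]=21>13: swap nums[1],nums[9]; hi=8 → [13,14,18,16,10,7,5,11,4,21,20]
nums[mid]=14>13: swap nums[1],nums[8]; hi=7 → [13,4,18,16,10,7,5,11,14,21,20]
nums[mid]=4<13: swap nums[0],nums[1]; lo=1,mid=2 → [4,13,18,16,10,7,5,11,14,21,20]
nums[mid]=18>13: swap nums[2],nums[7]; hi=6 → [4,13,11,16,10,7,5,18,14,21,20]
nums[mid]=11<13: swap nums[1],nums[2]; lo=2,mid=3 → [4,11,13,16,10,7,5,18,14,21,20]
nums[mid]=16>13: swap nums[3],nums[6]; hi=5 → [4,11,13,5,10,7,16,18,14,21,20]
nums[mid]=5<13: swap nums[2],nums[3]; lo=3,mid=4 → [4,11,5,13,10,7,16,18,14,21,20]
nums[mid]=10<13: swap nums[3],nums[4]; lo=4,mid=5 → [4,11,5,10,13,7,16,18,14,21,20]
nums[mid]=7<13: swap nums[4],nums[5]; lo=5,mid=6 → [4,11,5,10,7,13,16,18,14,21,20]
end: lo=5, hi=5; nums = [4,11,5,10,7,13,16,18,14,21,20]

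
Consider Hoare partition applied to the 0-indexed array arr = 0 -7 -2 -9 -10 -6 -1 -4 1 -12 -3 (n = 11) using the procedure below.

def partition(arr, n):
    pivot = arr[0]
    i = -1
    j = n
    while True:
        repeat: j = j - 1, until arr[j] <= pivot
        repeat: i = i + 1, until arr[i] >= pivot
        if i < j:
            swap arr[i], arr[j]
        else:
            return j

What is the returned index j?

pivot = arr[0] = 0; i = -1, j = 11
j→10 (arr[10]=-3≤0), i→0 (arr[0]=0≥0); i<j, swap → -3 -7 -2 -9 -10 -6 -1 -4 1 -12 0
j→9 (arr[9]=-12≤0), i→8 (arr[8]=1≥0); i<j, swap → -3 -7 -2 -9 -10 -6 -1 -4 -12 1 0
j→8, i→9; i≥j, return j=8. arr = -3 -7 -2 -9 -10 -6 -1 -4 -12 1 0

8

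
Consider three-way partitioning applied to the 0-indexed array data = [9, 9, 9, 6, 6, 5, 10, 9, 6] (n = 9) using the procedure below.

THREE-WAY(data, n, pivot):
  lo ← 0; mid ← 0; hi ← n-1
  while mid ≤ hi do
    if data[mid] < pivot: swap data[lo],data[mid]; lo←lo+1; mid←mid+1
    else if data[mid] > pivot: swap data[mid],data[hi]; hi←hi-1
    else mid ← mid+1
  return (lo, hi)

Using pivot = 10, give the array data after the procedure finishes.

pivot = 10; lo=0, mid=0, hi=8
data[mid]=9<10: swap data[0],data[0]; lo=1,mid=1 → [9, 9, 9, 6, 6, 5, 10, 9, 6]
data[mid]=9<10: swap data[1],data[1]; lo=2,mid=2 → [9, 9, 9, 6, 6, 5, 10, 9, 6]
data[mid]=9<10: swap data[2],data[2]; lo=3,mid=3 → [9, 9, 9, 6, 6, 5, 10, 9, 6]
data[mid]=6<10: swap data[3],data[3]; lo=4,mid=4 → [9, 9, 9, 6, 6, 5, 10, 9, 6]
data[mid]=6<10: swap data[4],data[4]; lo=5,mid=5 → [9, 9, 9, 6, 6, 5, 10, 9, 6]
data[mid]=5<10: swap data[5],data[5]; lo=6,mid=6 → [9, 9, 9, 6, 6, 5, 10, 9, 6]
data[mid]=10=10: mid=7
data[mid]=9<10: swap data[6],data[7]; lo=7,mid=8 → [9, 9, 9, 6, 6, 5, 9, 10, 6]
data[mid]=6<10: swap data[7],data[8]; lo=8,mid=9 → [9, 9, 9, 6, 6, 5, 9, 6, 10]
end: lo=8, hi=8; data = [9, 9, 9, 6, 6, 5, 9, 6, 10]

[9, 9, 9, 6, 6, 5, 9, 6, 10]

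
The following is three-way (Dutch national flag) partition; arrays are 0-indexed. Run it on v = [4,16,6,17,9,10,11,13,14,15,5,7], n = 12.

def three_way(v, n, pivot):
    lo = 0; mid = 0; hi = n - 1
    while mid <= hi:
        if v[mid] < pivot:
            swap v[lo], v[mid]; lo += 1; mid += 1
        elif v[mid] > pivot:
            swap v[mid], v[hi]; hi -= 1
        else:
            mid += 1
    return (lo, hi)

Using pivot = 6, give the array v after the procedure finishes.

[4,5,6,9,10,11,13,14,15,17,7,16]

lo=0 mid=0 hi=11
4<6: swap(0,0), lo=1 mid=1 ⇒ [4,16,6,17,9,10,11,13,14,15,5,7]
16>6: swap(1,11), hi=10 ⇒ [4,7,6,17,9,10,11,13,14,15,5,16]
7>6: swap(1,10), hi=9 ⇒ [4,5,6,17,9,10,11,13,14,15,7,16]
5<6: swap(1,1), lo=2 mid=2 ⇒ [4,5,6,17,9,10,11,13,14,15,7,16]
6=6: mid=3
17>6: swap(3,9), hi=8 ⇒ [4,5,6,15,9,10,11,13,14,17,7,16]
15>6: swap(3,8), hi=7 ⇒ [4,5,6,14,9,10,11,13,15,17,7,16]
14>6: swap(3,7), hi=6 ⇒ [4,5,6,13,9,10,11,14,15,17,7,16]
13>6: swap(3,6), hi=5 ⇒ [4,5,6,11,9,10,13,14,15,17,7,16]
11>6: swap(3,5), hi=4 ⇒ [4,5,6,10,9,11,13,14,15,17,7,16]
10>6: swap(3,4), hi=3 ⇒ [4,5,6,9,10,11,13,14,15,17,7,16]
9>6: swap(3,3), hi=2 ⇒ [4,5,6,9,10,11,13,14,15,17,7,16]
done. lo=2 hi=2; v=[4,5,6,9,10,11,13,14,15,17,7,16]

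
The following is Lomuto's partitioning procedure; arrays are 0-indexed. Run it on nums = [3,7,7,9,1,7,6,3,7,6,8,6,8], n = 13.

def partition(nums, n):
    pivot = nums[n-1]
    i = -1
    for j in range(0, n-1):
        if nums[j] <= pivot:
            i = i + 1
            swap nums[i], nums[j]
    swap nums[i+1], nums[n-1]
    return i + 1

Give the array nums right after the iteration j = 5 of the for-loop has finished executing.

pivot = nums[12] = 8; i = -1
j=0: nums[0]=3 ≤ 8 → i=0, swap nums[0],nums[0] (no change) → [3,7,7,9,1,7,6,3,7,6,8,6,8]
j=1: nums[1]=7 ≤ 8 → i=1, swap nums[1],nums[1] (no change) → [3,7,7,9,1,7,6,3,7,6,8,6,8]
j=2: nums[2]=7 ≤ 8 → i=2, swap nums[2],nums[2] (no change) → [3,7,7,9,1,7,6,3,7,6,8,6,8]
j=3: nums[3]=9 > 8 → no swap
j=4: nums[4]=1 ≤ 8 → i=3, swap nums[3],nums[4] → [3,7,7,1,9,7,6,3,7,6,8,6,8]
j=5: nums[5]=7 ≤ 8 → i=4, swap nums[4],nums[5] → [3,7,7,1,7,9,6,3,7,6,8,6,8]
(after j=5) nums = [3,7,7,1,7,9,6,3,7,6,8,6,8]

[3,7,7,1,7,9,6,3,7,6,8,6,8]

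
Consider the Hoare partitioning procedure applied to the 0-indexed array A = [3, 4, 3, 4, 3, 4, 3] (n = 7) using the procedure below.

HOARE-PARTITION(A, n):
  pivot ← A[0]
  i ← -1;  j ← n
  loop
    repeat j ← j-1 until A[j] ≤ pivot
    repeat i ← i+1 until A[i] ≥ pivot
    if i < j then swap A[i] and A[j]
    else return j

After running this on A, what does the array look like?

pivot=3
j stops at 6 (3), i stops at 0 (3); swap ⇒ [3, 4, 3, 4, 3, 4, 3]
j stops at 4 (3), i stops at 1 (4); swap ⇒ [3, 3, 3, 4, 4, 4, 3]
j stops at 2, i stops at 2; i≥j ⇒ return 2. A=[3, 3, 3, 4, 4, 4, 3]

[3, 3, 3, 4, 4, 4, 3]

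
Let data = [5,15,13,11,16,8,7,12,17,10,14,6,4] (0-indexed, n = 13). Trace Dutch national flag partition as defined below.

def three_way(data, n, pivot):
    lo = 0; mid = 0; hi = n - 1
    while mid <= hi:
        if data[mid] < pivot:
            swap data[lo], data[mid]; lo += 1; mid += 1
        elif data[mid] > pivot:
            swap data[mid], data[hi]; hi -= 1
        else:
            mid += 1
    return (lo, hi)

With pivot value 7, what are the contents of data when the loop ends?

lo=0 mid=0 hi=12
5<7: swap(0,0), lo=1 mid=1 ⇒ [5,15,13,11,16,8,7,12,17,10,14,6,4]
15>7: swap(1,12), hi=11 ⇒ [5,4,13,11,16,8,7,12,17,10,14,6,15]
4<7: swap(1,1), lo=2 mid=2 ⇒ [5,4,13,11,16,8,7,12,17,10,14,6,15]
13>7: swap(2,11), hi=10 ⇒ [5,4,6,11,16,8,7,12,17,10,14,13,15]
6<7: swap(2,2), lo=3 mid=3 ⇒ [5,4,6,11,16,8,7,12,17,10,14,13,15]
11>7: swap(3,10), hi=9 ⇒ [5,4,6,14,16,8,7,12,17,10,11,13,15]
14>7: swap(3,9), hi=8 ⇒ [5,4,6,10,16,8,7,12,17,14,11,13,15]
10>7: swap(3,8), hi=7 ⇒ [5,4,6,17,16,8,7,12,10,14,11,13,15]
17>7: swap(3,7), hi=6 ⇒ [5,4,6,12,16,8,7,17,10,14,11,13,15]
12>7: swap(3,6), hi=5 ⇒ [5,4,6,7,16,8,12,17,10,14,11,13,15]
7=7: mid=4
16>7: swap(4,5), hi=4 ⇒ [5,4,6,7,8,16,12,17,10,14,11,13,15]
8>7: swap(4,4), hi=3 ⇒ [5,4,6,7,8,16,12,17,10,14,11,13,15]
done. lo=3 hi=3; data=[5,4,6,7,8,16,12,17,10,14,11,13,15]

[5,4,6,7,8,16,12,17,10,14,11,13,15]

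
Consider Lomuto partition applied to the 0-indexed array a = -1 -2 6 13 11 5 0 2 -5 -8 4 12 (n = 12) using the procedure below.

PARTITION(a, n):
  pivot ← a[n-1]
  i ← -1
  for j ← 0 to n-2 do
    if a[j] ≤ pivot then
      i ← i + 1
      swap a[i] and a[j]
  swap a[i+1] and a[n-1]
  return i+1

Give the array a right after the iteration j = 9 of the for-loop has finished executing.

-1 -2 6 11 5 0 2 -5 -8 13 4 12

pivot = a[11] = 12; i = -1
j=0: a[0]=-1 ≤ 12 → i=0, swap a[0],a[0] (no change) → -1 -2 6 13 11 5 0 2 -5 -8 4 12
j=1: a[1]=-2 ≤ 12 → i=1, swap a[1],a[1] (no change) → -1 -2 6 13 11 5 0 2 -5 -8 4 12
j=2: a[2]=6 ≤ 12 → i=2, swap a[2],a[2] (no change) → -1 -2 6 13 11 5 0 2 -5 -8 4 12
j=3: a[3]=13 > 12 → no swap
j=4: a[4]=11 ≤ 12 → i=3, swap a[3],a[4] → -1 -2 6 11 13 5 0 2 -5 -8 4 12
j=5: a[5]=5 ≤ 12 → i=4, swap a[4],a[5] → -1 -2 6 11 5 13 0 2 -5 -8 4 12
j=6: a[6]=0 ≤ 12 → i=5, swap a[5],a[6] → -1 -2 6 11 5 0 13 2 -5 -8 4 12
j=7: a[7]=2 ≤ 12 → i=6, swap a[6],a[7] → -1 -2 6 11 5 0 2 13 -5 -8 4 12
j=8: a[8]=-5 ≤ 12 → i=7, swap a[7],a[8] → -1 -2 6 11 5 0 2 -5 13 -8 4 12
j=9: a[9]=-8 ≤ 12 → i=8, swap a[8],a[9] → -1 -2 6 11 5 0 2 -5 -8 13 4 12
(after j=9) a = -1 -2 6 11 5 0 2 -5 -8 13 4 12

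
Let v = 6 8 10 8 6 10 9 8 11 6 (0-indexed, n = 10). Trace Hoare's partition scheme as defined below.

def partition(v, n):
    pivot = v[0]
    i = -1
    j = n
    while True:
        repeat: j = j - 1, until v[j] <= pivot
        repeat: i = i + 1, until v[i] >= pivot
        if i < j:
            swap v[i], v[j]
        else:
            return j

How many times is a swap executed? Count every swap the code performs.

pivot = v[0] = 6; i = -1, j = 10
j→9 (v[9]=6≤6), i→0 (v[0]=6≥6); i<j, swap → 6 8 10 8 6 10 9 8 11 6
j→4 (v[4]=6≤6), i→1 (v[1]=8≥6); i<j, swap → 6 6 10 8 8 10 9 8 11 6
j→1, i→2; i≥j, return j=1. v = 6 6 10 8 8 10 9 8 11 6

2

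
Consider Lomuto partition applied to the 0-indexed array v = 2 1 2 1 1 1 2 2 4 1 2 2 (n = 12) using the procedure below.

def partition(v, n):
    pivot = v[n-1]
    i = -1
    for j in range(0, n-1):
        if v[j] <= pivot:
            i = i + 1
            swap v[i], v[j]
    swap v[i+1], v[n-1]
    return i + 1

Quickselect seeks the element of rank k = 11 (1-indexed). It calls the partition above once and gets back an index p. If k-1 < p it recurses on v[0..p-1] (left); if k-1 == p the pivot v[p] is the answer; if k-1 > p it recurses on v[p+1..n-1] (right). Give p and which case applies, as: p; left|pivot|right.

10; pivot

pivot = v[11] = 2; i = -1
j=0: v[0]=2 ≤ 2 → i=0, swap v[0],v[0] (no change) → 2 1 2 1 1 1 2 2 4 1 2 2
j=1: v[1]=1 ≤ 2 → i=1, swap v[1],v[1] (no change) → 2 1 2 1 1 1 2 2 4 1 2 2
j=2: v[2]=2 ≤ 2 → i=2, swap v[2],v[2] (no change) → 2 1 2 1 1 1 2 2 4 1 2 2
j=3: v[3]=1 ≤ 2 → i=3, swap v[3],v[3] (no change) → 2 1 2 1 1 1 2 2 4 1 2 2
j=4: v[4]=1 ≤ 2 → i=4, swap v[4],v[4] (no change) → 2 1 2 1 1 1 2 2 4 1 2 2
j=5: v[5]=1 ≤ 2 → i=5, swap v[5],v[5] (no change) → 2 1 2 1 1 1 2 2 4 1 2 2
j=6: v[6]=2 ≤ 2 → i=6, swap v[6],v[6] (no change) → 2 1 2 1 1 1 2 2 4 1 2 2
j=7: v[7]=2 ≤ 2 → i=7, swap v[7],v[7] (no change) → 2 1 2 1 1 1 2 2 4 1 2 2
j=8: v[8]=4 > 2 → no swap
j=9: v[9]=1 ≤ 2 → i=8, swap v[8],v[9] → 2 1 2 1 1 1 2 2 1 4 2 2
j=10: v[10]=2 ≤ 2 → i=9, swap v[9],v[10] → 2 1 2 1 1 1 2 2 1 2 4 2
final swap v[10],v[11] → 2 1 2 1 1 1 2 2 1 2 2 4; return 10
p = 10; k-1 = 10 == 10 ⇒ pivot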